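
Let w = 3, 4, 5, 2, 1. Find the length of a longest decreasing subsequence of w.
3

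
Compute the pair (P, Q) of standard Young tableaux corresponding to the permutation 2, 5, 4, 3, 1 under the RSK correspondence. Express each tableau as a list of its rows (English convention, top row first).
P = [[1, 3], [2], [4], [5]], Q = [[1, 2], [3], [4], [5]]

Insert each entry of the permutation into P by Schensted row insertion, recording in Q the position of each new cell.

Insert 2: appended to row 1. P = [[2]].
Insert 5: appended to row 1. P = [[2, 5]].
Insert 4: 4 bumps 5 from row 1; 5 starts row 2. P = [[2, 4], [5]].
Insert 3: 3 bumps 4 from row 1; 4 bumps 5 from row 2; 5 starts row 3. P = [[2, 3], [4], [5]].
Insert 1: 1 bumps 2 from row 1; 2 bumps 4 from row 2; 4 bumps 5 from row 3; 5 starts row 4. P = [[1, 3], [2], [4], [5]].

So P = [[1, 3], [2], [4], [5]], Q = [[1, 2], [3], [4], [5]].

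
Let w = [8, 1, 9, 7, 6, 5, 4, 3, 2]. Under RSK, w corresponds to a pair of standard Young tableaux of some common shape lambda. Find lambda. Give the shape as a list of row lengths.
Row-insert each entry into an empty tableau.

After inserting 8: P = [[8]].
After inserting 1: P = [[1], [8]].
After inserting 9: P = [[1, 9], [8]].
After inserting 7: P = [[1, 7], [8, 9]].
After inserting 6: P = [[1, 6], [7, 9], [8]].
After inserting 5: P = [[1, 5], [6, 9], [7], [8]].
After inserting 4: P = [[1, 4], [5, 9], [6], [7], [8]].
After inserting 3: P = [[1, 3], [4, 9], [5], [6], [7], [8]].
After inserting 2: P = [[1, 2], [3, 9], [4], [5], [6], [7], [8]].

The final insertion tableau P = [[1, 2], [3, 9], [4], [5], [6], [7], [8]] has shape [2, 2, 1, 1, 1, 1, 1].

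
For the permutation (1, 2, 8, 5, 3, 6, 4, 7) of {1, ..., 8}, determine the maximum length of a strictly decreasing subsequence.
3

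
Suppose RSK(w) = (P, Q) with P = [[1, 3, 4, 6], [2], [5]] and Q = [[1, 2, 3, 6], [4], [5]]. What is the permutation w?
Reverse the RSK construction: for i from n down to 1, find the cell of Q containing i, remove the entry at that cell from P, and reverse-bump it up through P; the value ejected from row 1 is w(i).

Step i=6: Q has 6 at row 1, column 4; remove that cell from P, ejecting 6. So w(6) = 6. P is now [[1, 3, 4], [2], [5]].
Step i=5: Q has 5 at row 3, column 1; remove 5 from row 3 of P and reverse-bump: 5 enters row 2 and ejects 2; 2 enters row 1 and ejects 1. So w(5) = 1. P is now [[2, 3, 4], [5]].
Step i=4: Q has 4 at row 2, column 1; remove 5 from row 2 of P and reverse-bump: 5 enters row 1 and ejects 4. So w(4) = 4. P is now [[2, 3, 5]].
Step i=3: Q has 3 at row 1, column 3; remove that cell from P, ejecting 5. So w(3) = 5. P is now [[2, 3]].
Step i=2: Q has 2 at row 1, column 2; remove that cell from P, ejecting 3. So w(2) = 3. P is now [[2]].
Step i=1: Q has 1 at row 1, column 1; remove that cell from P, ejecting 2. So w(1) = 2. P is now [].

So w = 2 3 5 4 1 6.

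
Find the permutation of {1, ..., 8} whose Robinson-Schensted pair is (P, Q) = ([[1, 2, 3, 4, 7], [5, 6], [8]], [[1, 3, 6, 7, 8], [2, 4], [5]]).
5 1 8 6 2 3 4 7

Reverse the RSK construction: for i from n down to 1, find the cell of Q containing i, remove the entry at that cell from P, and reverse-bump it up through P; the value ejected from row 1 is w(i).

Step i=8: Q has 8 at row 1, column 5; remove that cell from P, ejecting 7. So w(8) = 7. P is now [[1, 2, 3, 4], [5, 6], [8]].
Step i=7: Q has 7 at row 1, column 4; remove that cell from P, ejecting 4. So w(7) = 4. P is now [[1, 2, 3], [5, 6], [8]].
Step i=6: Q has 6 at row 1, column 3; remove that cell from P, ejecting 3. So w(6) = 3. P is now [[1, 2], [5, 6], [8]].
Step i=5: Q has 5 at row 3, column 1; remove 8 from row 3 of P and reverse-bump: 8 enters row 2 and ejects 6; 6 enters row 1 and ejects 2. So w(5) = 2. P is now [[1, 6], [5, 8]].
Step i=4: Q has 4 at row 2, column 2; remove 8 from row 2 of P and reverse-bump: 8 enters row 1 and ejects 6. So w(4) = 6. P is now [[1, 8], [5]].
Step i=3: Q has 3 at row 1, column 2; remove that cell from P, ejecting 8. So w(3) = 8. P is now [[1], [5]].
Step i=2: Q has 2 at row 2, column 1; remove 5 from row 2 of P and reverse-bump: 5 enters row 1 and ejects 1. So w(2) = 1. P is now [[5]].
Step i=1: Q has 1 at row 1, column 1; remove that cell from P, ejecting 5. So w(1) = 5. P is now [].

So w = 5 1 8 6 2 3 4 7.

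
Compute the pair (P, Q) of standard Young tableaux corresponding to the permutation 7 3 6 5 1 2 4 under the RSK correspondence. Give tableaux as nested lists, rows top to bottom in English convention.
P = [[1, 2, 4], [3, 5], [6], [7]], Q = [[1, 3, 7], [2, 6], [4], [5]]

Insert each entry of the permutation into P by Schensted row insertion, recording in Q the position of each new cell.

After inserting 7: P = [[7]].
After inserting 3: P = [[3], [7]].
After inserting 6: P = [[3, 6], [7]].
After inserting 5: P = [[3, 5], [6], [7]].
After inserting 1: P = [[1, 5], [3], [6], [7]].
After inserting 2: P = [[1, 2], [3, 5], [6], [7]].
After inserting 4: P = [[1, 2, 4], [3, 5], [6], [7]].

So P = [[1, 2, 4], [3, 5], [6], [7]], Q = [[1, 3, 7], [2, 6], [4], [5]].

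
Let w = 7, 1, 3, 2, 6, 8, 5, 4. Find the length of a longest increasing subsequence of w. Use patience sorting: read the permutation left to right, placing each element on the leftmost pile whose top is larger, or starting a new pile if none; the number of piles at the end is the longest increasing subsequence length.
7: new pile. tops = [7]
1: onto pile 1 (replacing 7). tops = [1]
3: new pile. tops = [1, 3]
2: onto pile 2 (replacing 3). tops = [1, 2]
6: new pile. tops = [1, 2, 6]
8: new pile. tops = [1, 2, 6, 8]
5: onto pile 3 (replacing 6). tops = [1, 2, 5, 8]
4: onto pile 3 (replacing 5). tops = [1, 2, 4, 8]

4 piles, so the longest increasing subsequence has length 4.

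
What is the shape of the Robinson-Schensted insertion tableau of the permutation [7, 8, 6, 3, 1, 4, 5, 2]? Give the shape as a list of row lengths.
[3, 2, 2, 1]

Row-insert each entry into an empty tableau.

After inserting 7: P = [[7]].
After inserting 8: P = [[7, 8]].
After inserting 6: P = [[6, 8], [7]].
After inserting 3: P = [[3, 8], [6], [7]].
After inserting 1: P = [[1, 8], [3], [6], [7]].
After inserting 4: P = [[1, 4], [3, 8], [6], [7]].
After inserting 5: P = [[1, 4, 5], [3, 8], [6], [7]].
After inserting 2: P = [[1, 2, 5], [3, 4], [6, 8], [7]].

The final insertion tableau P = [[1, 2, 5], [3, 4], [6, 8], [7]] has shape [3, 2, 2, 1].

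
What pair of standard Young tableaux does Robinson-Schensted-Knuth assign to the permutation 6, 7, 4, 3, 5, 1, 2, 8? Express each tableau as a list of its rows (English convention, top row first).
P = [[1, 2, 8], [3, 5], [4, 7], [6]], Q = [[1, 2, 8], [3, 5], [4, 7], [6]]

Insert each entry of the permutation into P by Schensted row insertion, recording in Q the position of each new cell.

Insert 6: appended to row 1. P = [[6]].
Insert 7: appended to row 1. P = [[6, 7]].
Insert 4: 4 bumps 6 from row 1; 6 starts row 2. P = [[4, 7], [6]].
Insert 3: 3 bumps 4 from row 1; 4 bumps 6 from row 2; 6 starts row 3. P = [[3, 7], [4], [6]].
Insert 5: 5 bumps 7 from row 1; 7 appends to row 2. P = [[3, 5], [4, 7], [6]].
Insert 1: 1 bumps 3 from row 1; 3 bumps 4 from row 2; 4 bumps 6 from row 3; 6 starts row 4. P = [[1, 5], [3, 7], [4], [6]].
Insert 2: 2 bumps 5 from row 1; 5 bumps 7 from row 2; 7 appends to row 3. P = [[1, 2], [3, 5], [4, 7], [6]].
Insert 8: appended to row 1. P = [[1, 2, 8], [3, 5], [4, 7], [6]].

So P = [[1, 2, 8], [3, 5], [4, 7], [6]], Q = [[1, 2, 8], [3, 5], [4, 7], [6]].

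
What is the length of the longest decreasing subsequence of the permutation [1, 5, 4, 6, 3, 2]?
4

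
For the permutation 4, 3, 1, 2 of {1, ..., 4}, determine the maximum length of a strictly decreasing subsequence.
3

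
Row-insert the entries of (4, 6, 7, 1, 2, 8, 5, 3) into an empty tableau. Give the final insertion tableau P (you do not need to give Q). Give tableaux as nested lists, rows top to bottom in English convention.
P = [[1, 2, 3, 8], [4, 5, 7], [6]]

After inserting 4: P = [[4]].
After inserting 6: P = [[4, 6]].
After inserting 7: P = [[4, 6, 7]].
After inserting 1: P = [[1, 6, 7], [4]].
After inserting 2: P = [[1, 2, 7], [4, 6]].
After inserting 8: P = [[1, 2, 7, 8], [4, 6]].
After inserting 5: P = [[1, 2, 5, 8], [4, 6, 7]].
After inserting 3: P = [[1, 2, 3, 8], [4, 5, 7], [6]].

So P = [[1, 2, 3, 8], [4, 5, 7], [6]].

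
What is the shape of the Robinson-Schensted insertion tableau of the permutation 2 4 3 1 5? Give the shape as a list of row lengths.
[3, 1, 1]

RSK row insertion gives P = [[1, 3, 5], [2], [4]], which has shape [3, 1, 1].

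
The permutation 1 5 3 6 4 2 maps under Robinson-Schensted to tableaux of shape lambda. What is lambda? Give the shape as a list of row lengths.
RSK row insertion gives P = [[1, 2, 4], [3, 6], [5]], which has shape [3, 2, 1].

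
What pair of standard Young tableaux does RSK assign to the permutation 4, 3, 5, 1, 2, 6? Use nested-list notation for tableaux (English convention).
Insert each entry of the permutation into P by Schensted row insertion, recording in Q the position of each new cell.

Insert 4: appended to row 1. P = [[4]].
Insert 3: 3 bumps 4 from row 1; 4 starts row 2. P = [[3], [4]].
Insert 5: appended to row 1. P = [[3, 5], [4]].
Insert 1: 1 bumps 3 from row 1; 3 bumps 4 from row 2; 4 starts row 3. P = [[1, 5], [3], [4]].
Insert 2: 2 bumps 5 from row 1; 5 appends to row 2. P = [[1, 2], [3, 5], [4]].
Insert 6: appended to row 1. P = [[1, 2, 6], [3, 5], [4]].

So P = [[1, 2, 6], [3, 5], [4]], Q = [[1, 3, 6], [2, 5], [4]].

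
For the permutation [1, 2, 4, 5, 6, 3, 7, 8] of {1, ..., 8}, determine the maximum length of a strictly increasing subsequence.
7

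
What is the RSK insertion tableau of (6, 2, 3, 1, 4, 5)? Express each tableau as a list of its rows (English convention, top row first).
Insert 6: appended to row 1. P = [[6]].
Insert 2: 2 bumps 6 from row 1; 6 starts row 2. P = [[2], [6]].
Insert 3: appended to row 1. P = [[2, 3], [6]].
Insert 1: 1 bumps 2 from row 1; 2 bumps 6 from row 2; 6 starts row 3. P = [[1, 3], [2], [6]].
Insert 4: appended to row 1. P = [[1, 3, 4], [2], [6]].
Insert 5: appended to row 1. P = [[1, 3, 4, 5], [2], [6]].

So P = [[1, 3, 4, 5], [2], [6]].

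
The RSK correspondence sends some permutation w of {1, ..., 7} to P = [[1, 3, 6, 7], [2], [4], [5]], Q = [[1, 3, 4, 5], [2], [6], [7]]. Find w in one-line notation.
Reverse the RSK construction: for i from n down to 1, find the cell of Q containing i, remove the entry at that cell from P, and reverse-bump it up through P; the value ejected from row 1 is w(i).

Step i=7: Q has 7 at row 4, column 1; remove 5 from row 4 of P and reverse-bump: 5 enters row 3 and ejects 4; 4 enters row 2 and ejects 2; 2 enters row 1 and ejects 1. So w(7) = 1. P is now [[2, 3, 6, 7], [4], [5]].
Step i=6: Q has 6 at row 3, column 1; remove 5 from row 3 of P and reverse-bump: 5 enters row 2 and ejects 4; 4 enters row 1 and ejects 3. So w(6) = 3. P is now [[2, 4, 6, 7], [5]].
Step i=5: Q has 5 at row 1, column 4; remove that cell from P, ejecting 7. So w(5) = 7. P is now [[2, 4, 6], [5]].
Step i=4: Q has 4 at row 1, column 3; remove that cell from P, ejecting 6. So w(4) = 6. P is now [[2, 4], [5]].
Step i=3: Q has 3 at row 1, column 2; remove that cell from P, ejecting 4. So w(3) = 4. P is now [[2], [5]].
Step i=2: Q has 2 at row 2, column 1; remove 5 from row 2 of P and reverse-bump: 5 enters row 1 and ejects 2. So w(2) = 2. P is now [[5]].
Step i=1: Q has 1 at row 1, column 1; remove that cell from P, ejecting 5. So w(1) = 5. P is now [].

So w = 5 2 4 6 7 3 1.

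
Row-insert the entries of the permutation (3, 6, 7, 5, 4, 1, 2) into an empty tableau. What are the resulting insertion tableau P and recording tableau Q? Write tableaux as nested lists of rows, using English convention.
Insert each entry of the permutation into P by Schensted row insertion, recording in Q the position of each new cell.

Insert 3: appended to row 1. P = [[3]].
Insert 6: appended to row 1. P = [[3, 6]].
Insert 7: appended to row 1. P = [[3, 6, 7]].
Insert 5: 5 bumps 6 from row 1; 6 starts row 2. P = [[3, 5, 7], [6]].
Insert 4: 4 bumps 5 from row 1; 5 bumps 6 from row 2; 6 starts row 3. P = [[3, 4, 7], [5], [6]].
Insert 1: 1 bumps 3 from row 1; 3 bumps 5 from row 2; 5 bumps 6 from row 3; 6 starts row 4. P = [[1, 4, 7], [3], [5], [6]].
Insert 2: 2 bumps 4 from row 1; 4 appends to row 2. P = [[1, 2, 7], [3, 4], [5], [6]].

So P = [[1, 2, 7], [3, 4], [5], [6]], Q = [[1, 2, 3], [4, 7], [5], [6]].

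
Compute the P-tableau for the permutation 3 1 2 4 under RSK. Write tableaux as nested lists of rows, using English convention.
P = [[1, 2, 4], [3]]

Insert 3: appended to row 1. P = [[3]].
Insert 1: 1 bumps 3 from row 1; 3 starts row 2. P = [[1], [3]].
Insert 2: appended to row 1. P = [[1, 2], [3]].
Insert 4: appended to row 1. P = [[1, 2, 4], [3]].

So P = [[1, 2, 4], [3]].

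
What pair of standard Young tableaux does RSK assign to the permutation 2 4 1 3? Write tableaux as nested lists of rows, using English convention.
P = [[1, 3], [2, 4]], Q = [[1, 2], [3, 4]]

Insert each entry of the permutation into P by Schensted row insertion, recording in Q the position of each new cell.

Insert 2: appended to row 1. P = [[2]], Q = [[1]].
Insert 4: appended to row 1. P = [[2, 4]], Q = [[1, 2]].
Insert 1: 1 bumps 2 from row 1; 2 starts row 2. P = [[1, 4], [2]], Q = [[1, 2], [3]].
Insert 3: 3 bumps 4 from row 1; 4 appends to row 2. P = [[1, 3], [2, 4]], Q = [[1, 2], [3, 4]].

So P = [[1, 3], [2, 4]], Q = [[1, 2], [3, 4]].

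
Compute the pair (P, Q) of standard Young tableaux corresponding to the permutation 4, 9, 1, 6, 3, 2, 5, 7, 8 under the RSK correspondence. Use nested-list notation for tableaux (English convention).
Insert each entry of the permutation into P by Schensted row insertion, recording in Q the position of each new cell.

Insert 4: appended to row 1. P = [[4]].
Insert 9: appended to row 1. P = [[4, 9]].
Insert 1: 1 bumps 4 from row 1; 4 starts row 2. P = [[1, 9], [4]].
Insert 6: 6 bumps 9 from row 1; 9 appends to row 2. P = [[1, 6], [4, 9]].
Insert 3: 3 bumps 6 from row 1; 6 bumps 9 from row 2; 9 starts row 3. P = [[1, 3], [4, 6], [9]].
Insert 2: 2 bumps 3 from row 1; 3 bumps 4 from row 2; 4 bumps 9 from row 3; 9 starts row 4. P = [[1, 2], [3, 6], [4], [9]].
Insert 5: appended to row 1. P = [[1, 2, 5], [3, 6], [4], [9]].
Insert 7: appended to row 1. P = [[1, 2, 5, 7], [3, 6], [4], [9]].
Insert 8: appended to row 1. P = [[1, 2, 5, 7, 8], [3, 6], [4], [9]].

So P = [[1, 2, 5, 7, 8], [3, 6], [4], [9]], Q = [[1, 2, 7, 8, 9], [3, 4], [5], [6]].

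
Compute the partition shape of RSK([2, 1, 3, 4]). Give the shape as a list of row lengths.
Row-insert each entry into an empty tableau.

After inserting 2: P = [[2]].
After inserting 1: P = [[1], [2]].
After inserting 3: P = [[1, 3], [2]].
After inserting 4: P = [[1, 3, 4], [2]].

The final insertion tableau P = [[1, 3, 4], [2]] has shape [3, 1].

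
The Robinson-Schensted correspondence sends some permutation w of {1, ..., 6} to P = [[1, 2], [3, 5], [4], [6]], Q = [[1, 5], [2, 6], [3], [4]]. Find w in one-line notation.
6 4 3 1 5 2

Reverse the RSK construction: for i from n down to 1, find the cell of Q containing i, remove the entry at that cell from P, and reverse-bump it up through P; the value ejected from row 1 is w(i).

Step i=6: Q has 6 at row 2, column 2; remove 5 from row 2 of P and reverse-bump: 5 enters row 1 and ejects 2. So w(6) = 2. P is now [[1, 5], [3], [4], [6]].
Step i=5: Q has 5 at row 1, column 2; remove that cell from P, ejecting 5. So w(5) = 5. P is now [[1], [3], [4], [6]].
Step i=4: Q has 4 at row 4, column 1; remove 6 from row 4 of P and reverse-bump: 6 enters row 3 and ejects 4; 4 enters row 2 and ejects 3; 3 enters row 1 and ejects 1. So w(4) = 1. P is now [[3], [4], [6]].
Step i=3: Q has 3 at row 3, column 1; remove 6 from row 3 of P and reverse-bump: 6 enters row 2 and ejects 4; 4 enters row 1 and ejects 3. So w(3) = 3. P is now [[4], [6]].
Step i=2: Q has 2 at row 2, column 1; remove 6 from row 2 of P and reverse-bump: 6 enters row 1 and ejects 4. So w(2) = 4. P is now [[6]].
Step i=1: Q has 1 at row 1, column 1; remove that cell from P, ejecting 6. So w(1) = 6. P is now [].

So w = 6 4 3 1 5 2.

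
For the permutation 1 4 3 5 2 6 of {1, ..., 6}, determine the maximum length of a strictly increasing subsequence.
4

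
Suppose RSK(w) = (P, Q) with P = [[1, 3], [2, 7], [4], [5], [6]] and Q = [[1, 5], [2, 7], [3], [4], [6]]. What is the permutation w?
6 5 4 2 7 1 3

Reverse the RSK construction: for i from n down to 1, find the cell of Q containing i, remove the entry at that cell from P, and reverse-bump it up through P; the value ejected from row 1 is w(i).

Step i=7: Q has 7 at row 2, column 2; remove 7 from row 2 of P and reverse-bump: 7 enters row 1 and ejects 3. So w(7) = 3. P is now [[1, 7], [2], [4], [5], [6]].
Step i=6: Q has 6 at row 5, column 1; remove 6 from row 5 of P and reverse-bump: 6 enters row 4 and ejects 5; 5 enters row 3 and ejects 4; 4 enters row 2 and ejects 2; 2 enters row 1 and ejects 1. So w(6) = 1. P is now [[2, 7], [4], [5], [6]].
Step i=5: Q has 5 at row 1, column 2; remove that cell from P, ejecting 7. So w(5) = 7. P is now [[2], [4], [5], [6]].
Step i=4: Q has 4 at row 4, column 1; remove 6 from row 4 of P and reverse-bump: 6 enters row 3 and ejects 5; 5 enters row 2 and ejects 4; 4 enters row 1 and ejects 2. So w(4) = 2. P is now [[4], [5], [6]].
Step i=3: Q has 3 at row 3, column 1; remove 6 from row 3 of P and reverse-bump: 6 enters row 2 and ejects 5; 5 enters row 1 and ejects 4. So w(3) = 4. P is now [[5], [6]].
Step i=2: Q has 2 at row 2, column 1; remove 6 from row 2 of P and reverse-bump: 6 enters row 1 and ejects 5. So w(2) = 5. P is now [[6]].
Step i=1: Q has 1 at row 1, column 1; remove that cell from P, ejecting 6. So w(1) = 6. P is now [].

So w = 6 5 4 2 7 1 3.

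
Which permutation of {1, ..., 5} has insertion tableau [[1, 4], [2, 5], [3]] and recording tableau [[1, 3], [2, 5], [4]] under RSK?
3 2 5 1 4

Reverse the RSK construction: for i from n down to 1, find the cell of Q containing i, remove the entry at that cell from P, and reverse-bump it up through P; the value ejected from row 1 is w(i).

Step i=5: Q has 5 at row 2, column 2; remove 5 from row 2 of P and reverse-bump: 5 enters row 1 and ejects 4. So w(5) = 4. P is now [[1, 5], [2], [3]].
Step i=4: Q has 4 at row 3, column 1; remove 3 from row 3 of P and reverse-bump: 3 enters row 2 and ejects 2; 2 enters row 1 and ejects 1. So w(4) = 1. P is now [[2, 5], [3]].
Step i=3: Q has 3 at row 1, column 2; remove that cell from P, ejecting 5. So w(3) = 5. P is now [[2], [3]].
Step i=2: Q has 2 at row 2, column 1; remove 3 from row 2 of P and reverse-bump: 3 enters row 1 and ejects 2. So w(2) = 2. P is now [[3]].
Step i=1: Q has 1 at row 1, column 1; remove that cell from P, ejecting 3. So w(1) = 3. P is now [].

So w = 3 2 5 1 4.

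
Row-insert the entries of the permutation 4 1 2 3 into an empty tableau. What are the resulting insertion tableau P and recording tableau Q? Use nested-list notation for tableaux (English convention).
Insert each entry of the permutation into P by Schensted row insertion, recording in Q the position of each new cell.

Insert 4: appended to row 1. P = [[4]].
Insert 1: 1 bumps 4 from row 1; 4 starts row 2. P = [[1], [4]].
Insert 2: appended to row 1. P = [[1, 2], [4]].
Insert 3: appended to row 1. P = [[1, 2, 3], [4]].

So P = [[1, 2, 3], [4]], Q = [[1, 3, 4], [2]].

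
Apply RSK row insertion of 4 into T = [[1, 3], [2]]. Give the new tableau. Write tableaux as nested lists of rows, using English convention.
4 is larger than every entry of row 1, so it is appended to row 1. The new tableau is [[1, 3, 4], [2]].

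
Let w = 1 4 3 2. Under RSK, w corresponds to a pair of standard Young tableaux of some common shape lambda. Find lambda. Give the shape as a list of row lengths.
[2, 1, 1]

Row-insert each entry into an empty tableau.

After inserting 1: P = [[1]].
After inserting 4: P = [[1, 4]].
After inserting 3: P = [[1, 3], [4]].
After inserting 2: P = [[1, 2], [3], [4]].

The final insertion tableau P = [[1, 2], [3], [4]] has shape [2, 1, 1].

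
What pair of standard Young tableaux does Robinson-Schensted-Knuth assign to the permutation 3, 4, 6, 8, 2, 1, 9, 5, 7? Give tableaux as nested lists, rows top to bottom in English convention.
P = [[1, 4, 5, 7, 9], [2, 6, 8], [3]], Q = [[1, 2, 3, 4, 7], [5, 8, 9], [6]]

Insert each entry of the permutation into P by Schensted row insertion, recording in Q the position of each new cell.

Insert 3: appended to row 1. P = [[3]], Q = [[1]].
Insert 4: appended to row 1. P = [[3, 4]], Q = [[1, 2]].
Insert 6: appended to row 1. P = [[3, 4, 6]], Q = [[1, 2, 3]].
Insert 8: appended to row 1. P = [[3, 4, 6, 8]], Q = [[1, 2, 3, 4]].
Insert 2: 2 bumps 3 from row 1; 3 starts row 2. P = [[2, 4, 6, 8], [3]], Q = [[1, 2, 3, 4], [5]].
Insert 1: 1 bumps 2 from row 1; 2 bumps 3 from row 2; 3 starts row 3. P = [[1, 4, 6, 8], [2], [3]], Q = [[1, 2, 3, 4], [5], [6]].
Insert 9: appended to row 1. P = [[1, 4, 6, 8, 9], [2], [3]], Q = [[1, 2, 3, 4, 7], [5], [6]].
Insert 5: 5 bumps 6 from row 1; 6 appends to row 2. P = [[1, 4, 5, 8, 9], [2, 6], [3]], Q = [[1, 2, 3, 4, 7], [5, 8], [6]].
Insert 7: 7 bumps 8 from row 1; 8 appends to row 2. P = [[1, 4, 5, 7, 9], [2, 6, 8], [3]], Q = [[1, 2, 3, 4, 7], [5, 8, 9], [6]].

So P = [[1, 4, 5, 7, 9], [2, 6, 8], [3]], Q = [[1, 2, 3, 4, 7], [5, 8, 9], [6]].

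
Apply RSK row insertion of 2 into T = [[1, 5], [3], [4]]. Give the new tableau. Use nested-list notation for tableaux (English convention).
In row 1, 2 replaces 5 (the leftmost entry greater than 2); 5 is bumped to row 2. 5 is appended to row 2. The new tableau is [[1, 2], [3, 5], [4]].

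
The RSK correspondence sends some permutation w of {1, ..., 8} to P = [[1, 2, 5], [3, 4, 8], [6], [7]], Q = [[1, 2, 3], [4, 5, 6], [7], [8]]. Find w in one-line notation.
3 7 8 1 4 6 5 2

Reverse RSK: for i = n, n-1, ..., 1, locate i in Q, remove the corresponding corner cell from P, and reverse-bump its entry up through P; the value ejected from row 1 is w(i).

So w = 3 7 8 1 4 6 5 2.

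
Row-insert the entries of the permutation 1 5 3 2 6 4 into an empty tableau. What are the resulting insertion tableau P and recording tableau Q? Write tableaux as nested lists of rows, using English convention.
P = [[1, 2, 4], [3, 6], [5]], Q = [[1, 2, 5], [3, 6], [4]]

Insert each entry of the permutation into P by Schensted row insertion, recording in Q the position of each new cell.

Insert 1: appended to row 1. P = [[1]].
Insert 5: appended to row 1. P = [[1, 5]].
Insert 3: 3 bumps 5 from row 1; 5 starts row 2. P = [[1, 3], [5]].
Insert 2: 2 bumps 3 from row 1; 3 bumps 5 from row 2; 5 starts row 3. P = [[1, 2], [3], [5]].
Insert 6: appended to row 1. P = [[1, 2, 6], [3], [5]].
Insert 4: 4 bumps 6 from row 1; 6 appends to row 2. P = [[1, 2, 4], [3, 6], [5]].

So P = [[1, 2, 4], [3, 6], [5]], Q = [[1, 2, 5], [3, 6], [4]].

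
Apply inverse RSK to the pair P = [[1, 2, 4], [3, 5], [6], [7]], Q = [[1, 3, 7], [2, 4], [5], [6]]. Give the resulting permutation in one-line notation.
3 1 7 6 5 2 4

Reverse the RSK construction: for i from n down to 1, find the cell of Q containing i, remove the entry at that cell from P, and reverse-bump it up through P; the value ejected from row 1 is w(i).

Step i=7: Q has 7 at row 1, column 3; remove that cell from P, ejecting 4. So w(7) = 4. P is now [[1, 2], [3, 5], [6], [7]].
Step i=6: Q has 6 at row 4, column 1; remove 7 from row 4 of P and reverse-bump: 7 enters row 3 and ejects 6; 6 enters row 2 and ejects 5; 5 enters row 1 and ejects 2. So w(6) = 2. P is now [[1, 5], [3, 6], [7]].
Step i=5: Q has 5 at row 3, column 1; remove 7 from row 3 of P and reverse-bump: 7 enters row 2 and ejects 6; 6 enters row 1 and ejects 5. So w(5) = 5. P is now [[1, 6], [3, 7]].
Step i=4: Q has 4 at row 2, column 2; remove 7 from row 2 of P and reverse-bump: 7 enters row 1 and ejects 6. So w(4) = 6. P is now [[1, 7], [3]].
Step i=3: Q has 3 at row 1, column 2; remove that cell from P, ejecting 7. So w(3) = 7. P is now [[1], [3]].
Step i=2: Q has 2 at row 2, column 1; remove 3 from row 2 of P and reverse-bump: 3 enters row 1 and ejects 1. So w(2) = 1. P is now [[3]].
Step i=1: Q has 1 at row 1, column 1; remove that cell from P, ejecting 3. So w(1) = 3. P is now [].

So w = 3 1 7 6 5 2 4.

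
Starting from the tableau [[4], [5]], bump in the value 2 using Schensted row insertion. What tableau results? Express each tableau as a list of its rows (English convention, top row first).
In row 1, 2 replaces 4 (the leftmost entry greater than 2); 4 is bumped to row 2. In row 2, 4 replaces 5 (the leftmost entry greater than 4); 5 is bumped to row 3. 5 starts a new row 3. The new tableau is [[2], [4], [5]].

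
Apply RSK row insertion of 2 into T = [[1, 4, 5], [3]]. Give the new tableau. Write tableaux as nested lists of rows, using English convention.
[[1, 2, 5], [3, 4]]

In row 1, 2 replaces 4 (the leftmost entry greater than 2); 4 is bumped to row 2. 4 is appended to row 2. The new tableau is [[1, 2, 5], [3, 4]].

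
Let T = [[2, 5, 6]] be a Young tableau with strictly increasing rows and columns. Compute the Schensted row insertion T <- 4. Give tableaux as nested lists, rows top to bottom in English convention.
[[2, 4, 6], [5]]

In row 1, 4 replaces 5 (the leftmost entry greater than 4); 5 is bumped to row 2. 5 starts a new row 2. The new tableau is [[2, 4, 6], [5]].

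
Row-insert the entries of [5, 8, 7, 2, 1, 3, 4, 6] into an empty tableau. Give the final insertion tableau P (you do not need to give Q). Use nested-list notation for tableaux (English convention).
Insert 5: appended to row 1. P = [[5]].
Insert 8: appended to row 1. P = [[5, 8]].
Insert 7: 7 bumps 8 from row 1; 8 starts row 2. P = [[5, 7], [8]].
Insert 2: 2 bumps 5 from row 1; 5 bumps 8 from row 2; 8 starts row 3. P = [[2, 7], [5], [8]].
Insert 1: 1 bumps 2 from row 1; 2 bumps 5 from row 2; 5 bumps 8 from row 3; 8 starts row 4. P = [[1, 7], [2], [5], [8]].
Insert 3: 3 bumps 7 from row 1; 7 appends to row 2. P = [[1, 3], [2, 7], [5], [8]].
Insert 4: appended to row 1. P = [[1, 3, 4], [2, 7], [5], [8]].
Insert 6: appended to row 1. P = [[1, 3, 4, 6], [2, 7], [5], [8]].

So P = [[1, 3, 4, 6], [2, 7], [5], [8]].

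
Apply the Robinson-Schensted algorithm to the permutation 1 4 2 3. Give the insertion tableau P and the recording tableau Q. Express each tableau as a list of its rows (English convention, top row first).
Insert each entry of the permutation into P by Schensted row insertion, recording in Q the position of each new cell.

Insert 1: appended to row 1. P = [[1]].
Insert 4: appended to row 1. P = [[1, 4]].
Insert 2: 2 bumps 4 from row 1; 4 starts row 2. P = [[1, 2], [4]].
Insert 3: appended to row 1. P = [[1, 2, 3], [4]].

So P = [[1, 2, 3], [4]], Q = [[1, 2, 4], [3]].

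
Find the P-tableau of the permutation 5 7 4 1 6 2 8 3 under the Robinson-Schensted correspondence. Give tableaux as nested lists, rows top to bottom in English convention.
P = [[1, 2, 3], [4, 6, 8], [5, 7]]

Insert 5: appended to row 1. P = [[5]].
Insert 7: appended to row 1. P = [[5, 7]].
Insert 4: 4 bumps 5 from row 1; 5 starts row 2. P = [[4, 7], [5]].
Insert 1: 1 bumps 4 from row 1; 4 bumps 5 from row 2; 5 starts row 3. P = [[1, 7], [4], [5]].
Insert 6: 6 bumps 7 from row 1; 7 appends to row 2. P = [[1, 6], [4, 7], [5]].
Insert 2: 2 bumps 6 from row 1; 6 bumps 7 from row 2; 7 appends to row 3. P = [[1, 2], [4, 6], [5, 7]].
Insert 8: appended to row 1. P = [[1, 2, 8], [4, 6], [5, 7]].
Insert 3: 3 bumps 8 from row 1; 8 appends to row 2. P = [[1, 2, 3], [4, 6, 8], [5, 7]].

So P = [[1, 2, 3], [4, 6, 8], [5, 7]].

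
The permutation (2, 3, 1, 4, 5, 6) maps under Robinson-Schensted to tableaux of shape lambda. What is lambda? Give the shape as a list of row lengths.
[5, 1]

Row-insert each entry into an empty tableau.

After inserting 2: P = [[2]].
After inserting 3: P = [[2, 3]].
After inserting 1: P = [[1, 3], [2]].
After inserting 4: P = [[1, 3, 4], [2]].
After inserting 5: P = [[1, 3, 4, 5], [2]].
After inserting 6: P = [[1, 3, 4, 5, 6], [2]].

The final insertion tableau P = [[1, 3, 4, 5, 6], [2]] has shape [5, 1].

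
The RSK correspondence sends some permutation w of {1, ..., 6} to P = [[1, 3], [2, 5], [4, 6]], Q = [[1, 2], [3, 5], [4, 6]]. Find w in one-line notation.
Reverse the RSK construction: for i from n down to 1, find the cell of Q containing i, remove the entry at that cell from P, and reverse-bump it up through P; the value ejected from row 1 is w(i).

Step i=6: Q has 6 at row 3, column 2; remove 6 from row 3 of P and reverse-bump: 6 enters row 2 and ejects 5; 5 enters row 1 and ejects 3. So w(6) = 3. P is now [[1, 5], [2, 6], [4]].
Step i=5: Q has 5 at row 2, column 2; remove 6 from row 2 of P and reverse-bump: 6 enters row 1 and ejects 5. So w(5) = 5. P is now [[1, 6], [2], [4]].
Step i=4: Q has 4 at row 3, column 1; remove 4 from row 3 of P and reverse-bump: 4 enters row 2 and ejects 2; 2 enters row 1 and ejects 1. So w(4) = 1. P is now [[2, 6], [4]].
Step i=3: Q has 3 at row 2, column 1; remove 4 from row 2 of P and reverse-bump: 4 enters row 1 and ejects 2. So w(3) = 2. P is now [[4, 6]].
Step i=2: Q has 2 at row 1, column 2; remove that cell from P, ejecting 6. So w(2) = 6. P is now [[4]].
Step i=1: Q has 1 at row 1, column 1; remove that cell from P, ejecting 4. So w(1) = 4. P is now [].

So w = 4 6 2 1 5 3.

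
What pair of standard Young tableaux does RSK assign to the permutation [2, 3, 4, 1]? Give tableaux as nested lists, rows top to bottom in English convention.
Insert each entry of the permutation into P by Schensted row insertion, recording in Q the position of each new cell.

Insert 2: appended to row 1. P = [[2]].
Insert 3: appended to row 1. P = [[2, 3]].
Insert 4: appended to row 1. P = [[2, 3, 4]].
Insert 1: 1 bumps 2 from row 1; 2 starts row 2. P = [[1, 3, 4], [2]].

So P = [[1, 3, 4], [2]], Q = [[1, 2, 3], [4]].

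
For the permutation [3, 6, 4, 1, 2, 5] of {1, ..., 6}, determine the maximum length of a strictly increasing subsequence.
3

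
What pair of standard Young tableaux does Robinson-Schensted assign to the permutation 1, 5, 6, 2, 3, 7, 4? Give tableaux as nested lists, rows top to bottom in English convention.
P = [[1, 2, 3, 4], [5, 6, 7]], Q = [[1, 2, 3, 6], [4, 5, 7]]

Insert each entry of the permutation into P by Schensted row insertion, recording in Q the position of each new cell.

Insert 1: appended to row 1. P = [[1]], Q = [[1]].
Insert 5: appended to row 1. P = [[1, 5]], Q = [[1, 2]].
Insert 6: appended to row 1. P = [[1, 5, 6]], Q = [[1, 2, 3]].
Insert 2: 2 bumps 5 from row 1; 5 starts row 2. P = [[1, 2, 6], [5]], Q = [[1, 2, 3], [4]].
Insert 3: 3 bumps 6 from row 1; 6 appends to row 2. P = [[1, 2, 3], [5, 6]], Q = [[1, 2, 3], [4, 5]].
Insert 7: appended to row 1. P = [[1, 2, 3, 7], [5, 6]], Q = [[1, 2, 3, 6], [4, 5]].
Insert 4: 4 bumps 7 from row 1; 7 appends to row 2. P = [[1, 2, 3, 4], [5, 6, 7]], Q = [[1, 2, 3, 6], [4, 5, 7]].

So P = [[1, 2, 3, 4], [5, 6, 7]], Q = [[1, 2, 3, 6], [4, 5, 7]].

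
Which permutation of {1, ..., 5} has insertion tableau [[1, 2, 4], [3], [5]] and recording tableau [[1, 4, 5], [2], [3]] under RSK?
Reverse the RSK construction: for i from n down to 1, find the cell of Q containing i, remove the entry at that cell from P, and reverse-bump it up through P; the value ejected from row 1 is w(i).

Step i=5: Q has 5 at row 1, column 3; remove that cell from P, ejecting 4. So w(5) = 4. P is now [[1, 2], [3], [5]].
Step i=4: Q has 4 at row 1, column 2; remove that cell from P, ejecting 2. So w(4) = 2. P is now [[1], [3], [5]].
Step i=3: Q has 3 at row 3, column 1; remove 5 from row 3 of P and reverse-bump: 5 enters row 2 and ejects 3; 3 enters row 1 and ejects 1. So w(3) = 1. P is now [[3], [5]].
Step i=2: Q has 2 at row 2, column 1; remove 5 from row 2 of P and reverse-bump: 5 enters row 1 and ejects 3. So w(2) = 3. P is now [[5]].
Step i=1: Q has 1 at row 1, column 1; remove that cell from P, ejecting 5. So w(1) = 5. P is now [].

So w = 5 3 1 2 4.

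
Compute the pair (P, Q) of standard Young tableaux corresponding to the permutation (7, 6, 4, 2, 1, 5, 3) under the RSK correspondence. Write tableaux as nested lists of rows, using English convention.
P = [[1, 3], [2, 5], [4], [6], [7]], Q = [[1, 6], [2, 7], [3], [4], [5]]

Insert each entry of the permutation into P by Schensted row insertion, recording in Q the position of each new cell.

Insert 7: appended to row 1. P = [[7]], Q = [[1]].
Insert 6: 6 bumps 7 from row 1; 7 starts row 2. P = [[6], [7]], Q = [[1], [2]].
Insert 4: 4 bumps 6 from row 1; 6 bumps 7 from row 2; 7 starts row 3. P = [[4], [6], [7]], Q = [[1], [2], [3]].
Insert 2: 2 bumps 4 from row 1; 4 bumps 6 from row 2; 6 bumps 7 from row 3; 7 starts row 4. P = [[2], [4], [6], [7]], Q = [[1], [2], [3], [4]].
Insert 1: 1 bumps 2 from row 1; 2 bumps 4 from row 2; 4 bumps 6 from row 3; 6 bumps 7 from row 4; 7 starts row 5. P = [[1], [2], [4], [6], [7]], Q = [[1], [2], [3], [4], [5]].
Insert 5: appended to row 1. P = [[1, 5], [2], [4], [6], [7]], Q = [[1, 6], [2], [3], [4], [5]].
Insert 3: 3 bumps 5 from row 1; 5 appends to row 2. P = [[1, 3], [2, 5], [4], [6], [7]], Q = [[1, 6], [2, 7], [3], [4], [5]].

So P = [[1, 3], [2, 5], [4], [6], [7]], Q = [[1, 6], [2, 7], [3], [4], [5]].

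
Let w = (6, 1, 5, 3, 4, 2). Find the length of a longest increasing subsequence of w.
3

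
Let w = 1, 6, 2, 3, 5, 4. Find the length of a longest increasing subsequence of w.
4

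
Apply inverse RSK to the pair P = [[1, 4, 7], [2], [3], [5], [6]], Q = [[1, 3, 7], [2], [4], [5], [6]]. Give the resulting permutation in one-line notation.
Reverse the RSK construction: for i from n down to 1, find the cell of Q containing i, remove the entry at that cell from P, and reverse-bump it up through P; the value ejected from row 1 is w(i).

Step i=7: Q has 7 at row 1, column 3; remove that cell from P, ejecting 7. So w(7) = 7. P is now [[1, 4], [2], [3], [5], [6]].
Step i=6: Q has 6 at row 5, column 1; remove 6 from row 5 of P and reverse-bump: 6 enters row 4 and ejects 5; 5 enters row 3 and ejects 3; 3 enters row 2 and ejects 2; 2 enters row 1 and ejects 1. So w(6) = 1. P is now [[2, 4], [3], [5], [6]].
Step i=5: Q has 5 at row 4, column 1; remove 6 from row 4 of P and reverse-bump: 6 enters row 3 and ejects 5; 5 enters row 2 and ejects 3; 3 enters row 1 and ejects 2. So w(5) = 2. P is now [[3, 4], [5], [6]].
Step i=4: Q has 4 at row 3, column 1; remove 6 from row 3 of P and reverse-bump: 6 enters row 2 and ejects 5; 5 enters row 1 and ejects 4. So w(4) = 4. P is now [[3, 5], [6]].
Step i=3: Q has 3 at row 1, column 2; remove that cell from P, ejecting 5. So w(3) = 5. P is now [[3], [6]].
Step i=2: Q has 2 at row 2, column 1; remove 6 from row 2 of P and reverse-bump: 6 enters row 1 and ejects 3. So w(2) = 3. P is now [[6]].
Step i=1: Q has 1 at row 1, column 1; remove that cell from P, ejecting 6. So w(1) = 6. P is now [].

So w = 6 3 5 4 2 1 7.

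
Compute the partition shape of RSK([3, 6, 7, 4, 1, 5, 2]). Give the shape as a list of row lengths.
Row-insert each entry into an empty tableau.

After inserting 3: P = [[3]].
After inserting 6: P = [[3, 6]].
After inserting 7: P = [[3, 6, 7]].
After inserting 4: P = [[3, 4, 7], [6]].
After inserting 1: P = [[1, 4, 7], [3], [6]].
After inserting 5: P = [[1, 4, 5], [3, 7], [6]].
After inserting 2: P = [[1, 2, 5], [3, 4], [6, 7]].

The final insertion tableau P = [[1, 2, 5], [3, 4], [6, 7]] has shape [3, 2, 2].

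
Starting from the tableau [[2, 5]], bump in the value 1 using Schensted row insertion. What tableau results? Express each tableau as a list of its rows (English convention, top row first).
In row 1, 1 replaces 2 (the leftmost entry greater than 1); 2 is bumped to row 2. 2 starts a new row 2. The new tableau is [[1, 5], [2]].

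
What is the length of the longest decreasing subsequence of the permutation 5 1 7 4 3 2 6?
4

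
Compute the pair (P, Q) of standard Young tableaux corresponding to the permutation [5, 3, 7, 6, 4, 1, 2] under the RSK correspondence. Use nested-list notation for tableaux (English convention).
P = [[1, 2], [3, 4], [5, 6], [7]], Q = [[1, 3], [2, 4], [5, 7], [6]]

Insert each entry of the permutation into P by Schensted row insertion, recording in Q the position of each new cell.

Insert 5: appended to row 1. P = [[5]].
Insert 3: 3 bumps 5 from row 1; 5 starts row 2. P = [[3], [5]].
Insert 7: appended to row 1. P = [[3, 7], [5]].
Insert 6: 6 bumps 7 from row 1; 7 appends to row 2. P = [[3, 6], [5, 7]].
Insert 4: 4 bumps 6 from row 1; 6 bumps 7 from row 2; 7 starts row 3. P = [[3, 4], [5, 6], [7]].
Insert 1: 1 bumps 3 from row 1; 3 bumps 5 from row 2; 5 bumps 7 from row 3; 7 starts row 4. P = [[1, 4], [3, 6], [5], [7]].
Insert 2: 2 bumps 4 from row 1; 4 bumps 6 from row 2; 6 appends to row 3. P = [[1, 2], [3, 4], [5, 6], [7]].

So P = [[1, 2], [3, 4], [5, 6], [7]], Q = [[1, 3], [2, 4], [5, 7], [6]].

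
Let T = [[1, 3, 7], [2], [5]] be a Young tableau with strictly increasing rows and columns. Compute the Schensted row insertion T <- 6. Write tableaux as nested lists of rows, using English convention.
In row 1, 6 replaces 7 (the leftmost entry greater than 6); 7 is bumped to row 2. 7 is appended to row 2. The new tableau is [[1, 3, 6], [2, 7], [5]].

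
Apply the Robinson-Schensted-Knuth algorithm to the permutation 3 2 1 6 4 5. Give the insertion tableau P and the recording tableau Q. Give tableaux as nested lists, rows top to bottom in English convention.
Insert each entry of the permutation into P by Schensted row insertion, recording in Q the position of each new cell.

Insert 3: appended to row 1. P = [[3]], Q = [[1]].
Insert 2: 2 bumps 3 from row 1; 3 starts row 2. P = [[2], [3]], Q = [[1], [2]].
Insert 1: 1 bumps 2 from row 1; 2 bumps 3 from row 2; 3 starts row 3. P = [[1], [2], [3]], Q = [[1], [2], [3]].
Insert 6: appended to row 1. P = [[1, 6], [2], [3]], Q = [[1, 4], [2], [3]].
Insert 4: 4 bumps 6 from row 1; 6 appends to row 2. P = [[1, 4], [2, 6], [3]], Q = [[1, 4], [2, 5], [3]].
Insert 5: appended to row 1. P = [[1, 4, 5], [2, 6], [3]], Q = [[1, 4, 6], [2, 5], [3]].

So P = [[1, 4, 5], [2, 6], [3]], Q = [[1, 4, 6], [2, 5], [3]].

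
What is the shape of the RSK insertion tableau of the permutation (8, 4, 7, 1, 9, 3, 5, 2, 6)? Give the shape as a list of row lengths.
[4, 3, 1, 1]

Row-insert each entry into an empty tableau.

After inserting 8: P = [[8]].
After inserting 4: P = [[4], [8]].
After inserting 7: P = [[4, 7], [8]].
After inserting 1: P = [[1, 7], [4], [8]].
After inserting 9: P = [[1, 7, 9], [4], [8]].
After inserting 3: P = [[1, 3, 9], [4, 7], [8]].
After inserting 5: P = [[1, 3, 5], [4, 7, 9], [8]].
After inserting 2: P = [[1, 2, 5], [3, 7, 9], [4], [8]].
After inserting 6: P = [[1, 2, 5, 6], [3, 7, 9], [4], [8]].

The final insertion tableau P = [[1, 2, 5, 6], [3, 7, 9], [4], [8]] has shape [4, 3, 1, 1].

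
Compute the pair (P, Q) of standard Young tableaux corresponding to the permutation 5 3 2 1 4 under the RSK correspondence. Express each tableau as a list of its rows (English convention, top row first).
Insert each entry of the permutation into P by Schensted row insertion, recording in Q the position of each new cell.

Insert 5: appended to row 1. P = [[5]].
Insert 3: 3 bumps 5 from row 1; 5 starts row 2. P = [[3], [5]].
Insert 2: 2 bumps 3 from row 1; 3 bumps 5 from row 2; 5 starts row 3. P = [[2], [3], [5]].
Insert 1: 1 bumps 2 from row 1; 2 bumps 3 from row 2; 3 bumps 5 from row 3; 5 starts row 4. P = [[1], [2], [3], [5]].
Insert 4: appended to row 1. P = [[1, 4], [2], [3], [5]].

So P = [[1, 4], [2], [3], [5]], Q = [[1, 5], [2], [3], [4]].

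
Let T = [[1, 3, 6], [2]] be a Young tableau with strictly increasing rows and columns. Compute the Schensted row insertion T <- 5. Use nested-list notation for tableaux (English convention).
In row 1, 5 replaces 6 (the leftmost entry greater than 5); 6 is bumped to row 2. 6 is appended to row 2. The new tableau is [[1, 3, 5], [2, 6]].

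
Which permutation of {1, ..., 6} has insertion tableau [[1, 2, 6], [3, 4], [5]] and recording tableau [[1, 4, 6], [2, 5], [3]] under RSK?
5 3 1 4 2 6

Reverse the RSK construction: for i from n down to 1, find the cell of Q containing i, remove the entry at that cell from P, and reverse-bump it up through P; the value ejected from row 1 is w(i).

Step i=6: Q has 6 at row 1, column 3; remove that cell from P, ejecting 6. So w(6) = 6. P is now [[1, 2], [3, 4], [5]].
Step i=5: Q has 5 at row 2, column 2; remove 4 from row 2 of P and reverse-bump: 4 enters row 1 and ejects 2. So w(5) = 2. P is now [[1, 4], [3], [5]].
Step i=4: Q has 4 at row 1, column 2; remove that cell from P, ejecting 4. So w(4) = 4. P is now [[1], [3], [5]].
Step i=3: Q has 3 at row 3, column 1; remove 5 from row 3 of P and reverse-bump: 5 enters row 2 and ejects 3; 3 enters row 1 and ejects 1. So w(3) = 1. P is now [[3], [5]].
Step i=2: Q has 2 at row 2, column 1; remove 5 from row 2 of P and reverse-bump: 5 enters row 1 and ejects 3. So w(2) = 3. P is now [[5]].
Step i=1: Q has 1 at row 1, column 1; remove that cell from P, ejecting 5. So w(1) = 5. P is now [].

So w = 5 3 1 4 2 6.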